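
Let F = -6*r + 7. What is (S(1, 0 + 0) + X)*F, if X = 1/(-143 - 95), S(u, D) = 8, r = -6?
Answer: 81829/238 ≈ 343.82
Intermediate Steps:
X = -1/238 (X = 1/(-238) = -1/238 ≈ -0.0042017)
F = 43 (F = -6*(-6) + 7 = 36 + 7 = 43)
(S(1, 0 + 0) + X)*F = (8 - 1/238)*43 = (1903/238)*43 = 81829/238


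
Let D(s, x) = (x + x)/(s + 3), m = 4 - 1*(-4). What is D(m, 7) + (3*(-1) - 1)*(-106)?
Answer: 4678/11 ≈ 425.27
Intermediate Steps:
m = 8 (m = 4 + 4 = 8)
D(s, x) = 2*x/(3 + s) (D(s, x) = (2*x)/(3 + s) = 2*x/(3 + s))
D(m, 7) + (3*(-1) - 1)*(-106) = 2*7/(3 + 8) + (3*(-1) - 1)*(-106) = 2*7/11 + (-3 - 1)*(-106) = 2*7*(1/11) - 4*(-106) = 14/11 + 424 = 4678/11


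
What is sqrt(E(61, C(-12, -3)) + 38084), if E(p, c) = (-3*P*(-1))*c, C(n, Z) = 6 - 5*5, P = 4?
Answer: 52*sqrt(14) ≈ 194.57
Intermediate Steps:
C(n, Z) = -19 (C(n, Z) = 6 - 25 = -19)
E(p, c) = 12*c (E(p, c) = (-3*4*(-1))*c = (-12*(-1))*c = 12*c)
sqrt(E(61, C(-12, -3)) + 38084) = sqrt(12*(-19) + 38084) = sqrt(-228 + 38084) = sqrt(37856) = 52*sqrt(14)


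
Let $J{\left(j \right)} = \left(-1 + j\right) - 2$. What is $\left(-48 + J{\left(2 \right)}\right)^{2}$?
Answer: $2401$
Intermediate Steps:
$J{\left(j \right)} = -3 + j$
$\left(-48 + J{\left(2 \right)}\right)^{2} = \left(-48 + \left(-3 + 2\right)\right)^{2} = \left(-48 - 1\right)^{2} = \left(-49\right)^{2} = 2401$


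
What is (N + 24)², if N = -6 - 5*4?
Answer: 4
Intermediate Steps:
N = -26 (N = -6 - 20 = -26)
(N + 24)² = (-26 + 24)² = (-2)² = 4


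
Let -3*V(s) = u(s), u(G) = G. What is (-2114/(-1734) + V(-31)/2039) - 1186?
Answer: -698154012/589271 ≈ -1184.8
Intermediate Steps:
V(s) = -s/3
(-2114/(-1734) + V(-31)/2039) - 1186 = (-2114/(-1734) - ⅓*(-31)/2039) - 1186 = (-2114*(-1/1734) + (31/3)*(1/2039)) - 1186 = (1057/867 + 31/6117) - 1186 = 721394/589271 - 1186 = -698154012/589271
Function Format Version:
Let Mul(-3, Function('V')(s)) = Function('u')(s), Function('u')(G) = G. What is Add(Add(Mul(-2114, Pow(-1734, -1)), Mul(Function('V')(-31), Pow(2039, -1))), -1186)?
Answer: Rational(-698154012, 589271) ≈ -1184.8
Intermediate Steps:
Function('V')(s) = Mul(Rational(-1, 3), s)
Add(Add(Mul(-2114, Pow(-1734, -1)), Mul(Function('V')(-31), Pow(2039, -1))), -1186) = Add(Add(Mul(-2114, Pow(-1734, -1)), Mul(Mul(Rational(-1, 3), -31), Pow(2039, -1))), -1186) = Add(Add(Mul(-2114, Rational(-1, 1734)), Mul(Rational(31, 3), Rational(1, 2039))), -1186) = Add(Add(Rational(1057, 867), Rational(31, 6117)), -1186) = Add(Rational(721394, 589271), -1186) = Rational(-698154012, 589271)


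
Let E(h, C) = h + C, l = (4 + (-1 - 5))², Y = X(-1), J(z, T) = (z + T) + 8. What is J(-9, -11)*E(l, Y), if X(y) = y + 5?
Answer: -96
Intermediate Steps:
X(y) = 5 + y
J(z, T) = 8 + T + z (J(z, T) = (T + z) + 8 = 8 + T + z)
Y = 4 (Y = 5 - 1 = 4)
l = 4 (l = (4 - 6)² = (-2)² = 4)
E(h, C) = C + h
J(-9, -11)*E(l, Y) = (8 - 11 - 9)*(4 + 4) = -12*8 = -96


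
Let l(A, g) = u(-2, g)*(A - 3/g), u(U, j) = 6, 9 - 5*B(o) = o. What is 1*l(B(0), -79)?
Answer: 4356/395 ≈ 11.028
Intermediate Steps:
B(o) = 9/5 - o/5
l(A, g) = -18/g + 6*A (l(A, g) = 6*(A - 3/g) = -18/g + 6*A)
1*l(B(0), -79) = 1*(-18/(-79) + 6*(9/5 - 1/5*0)) = 1*(-18*(-1/79) + 6*(9/5 + 0)) = 1*(18/79 + 6*(9/5)) = 1*(18/79 + 54/5) = 1*(4356/395) = 4356/395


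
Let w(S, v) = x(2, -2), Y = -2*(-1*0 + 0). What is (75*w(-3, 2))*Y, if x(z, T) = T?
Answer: 0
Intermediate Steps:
Y = 0 (Y = -2*(0 + 0) = -2*0 = 0)
w(S, v) = -2
(75*w(-3, 2))*Y = (75*(-2))*0 = -150*0 = 0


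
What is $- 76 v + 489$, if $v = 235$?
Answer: $-17371$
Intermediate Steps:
$- 76 v + 489 = \left(-76\right) 235 + 489 = -17860 + 489 = -17371$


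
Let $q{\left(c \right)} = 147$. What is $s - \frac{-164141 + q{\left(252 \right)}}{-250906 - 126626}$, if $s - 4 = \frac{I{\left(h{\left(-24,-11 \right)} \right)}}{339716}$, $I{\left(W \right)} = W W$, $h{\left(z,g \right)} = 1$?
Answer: $\frac{114325908869}{32063415228} \approx 3.5656$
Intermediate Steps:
$I{\left(W \right)} = W^{2}$
$s = \frac{1358865}{339716}$ ($s = 4 + \frac{1^{2}}{339716} = 4 + 1 \cdot \frac{1}{339716} = 4 + \frac{1}{339716} = \frac{1358865}{339716} \approx 4.0$)
$s - \frac{-164141 + q{\left(252 \right)}}{-250906 - 126626} = \frac{1358865}{339716} - \frac{-164141 + 147}{-250906 - 126626} = \frac{1358865}{339716} - - \frac{163994}{-377532} = \frac{1358865}{339716} - \left(-163994\right) \left(- \frac{1}{377532}\right) = \frac{1358865}{339716} - \frac{81997}{188766} = \frac{114325908869}{32063415228}$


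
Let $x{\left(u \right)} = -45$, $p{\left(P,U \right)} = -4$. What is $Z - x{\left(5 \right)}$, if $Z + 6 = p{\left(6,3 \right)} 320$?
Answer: $-1241$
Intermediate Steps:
$Z = -1286$ ($Z = -6 - 1280 = -1286$)
$Z - x{\left(5 \right)} = -1286 - -45 = -1286 + 45 = -1241$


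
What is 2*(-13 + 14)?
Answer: 2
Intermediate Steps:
2*(-13 + 14) = 2*1 = 2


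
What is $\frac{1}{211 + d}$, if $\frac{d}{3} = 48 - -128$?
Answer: $\frac{1}{739} \approx 0.0013532$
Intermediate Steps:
$d = 528$ ($d = 3 \left(48 - -128\right) = 3 \left(48 + 128\right) = 3 \cdot 176 = 528$)
$\frac{1}{211 + d} = \frac{1}{211 + 528} = \frac{1}{739}$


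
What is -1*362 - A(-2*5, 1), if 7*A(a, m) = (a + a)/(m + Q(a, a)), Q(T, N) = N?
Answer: -22826/63 ≈ -362.32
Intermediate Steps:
A(a, m) = 2*a/(7*(a + m)) (A(a, m) = ((a + a)/(m + a))/7 = ((2*a)/(a + m))/7 = (2*a/(a + m))/7 = 2*a/(7*(a + m)))
-1*362 - A(-2*5, 1) = -1*362 - 2*(-2*5)/(7*(-2*5 + 1)) = -362 - 2*(-10)/(7*(-10 + 1)) = -362 - 2*(-10)/(7*(-9)) = -362 - 2*(-10)*(-1)/(7*9) = -362 - 1*20/63 = -362 - 20/63 = -22826/63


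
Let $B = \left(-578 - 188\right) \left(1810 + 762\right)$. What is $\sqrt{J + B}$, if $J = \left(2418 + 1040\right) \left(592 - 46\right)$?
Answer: $2 i \sqrt{20521} \approx 286.5 i$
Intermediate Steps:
$J = 1888068$ ($J = 3458 \cdot 546 = 1888068$)
$B = -1970152$ ($B = \left(-766\right) 2572 = -1970152$)
$\sqrt{J + B} = \sqrt{1888068 - 1970152} = \sqrt{-82084} = 2 i \sqrt{20521}$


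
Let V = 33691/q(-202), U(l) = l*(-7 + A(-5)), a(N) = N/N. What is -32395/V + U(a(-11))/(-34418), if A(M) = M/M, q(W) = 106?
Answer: -59093367757/579788419 ≈ -101.92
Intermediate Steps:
a(N) = 1
A(M) = 1
U(l) = -6*l (U(l) = l*(-7 + 1) = l*(-6) = -6*l)
V = 33691/106 ≈ 317.84
-32395/V + U(a(-11))/(-34418) = -32395/33691/106 - 6*1/(-34418) = -32395*106/33691 - 6*(-1/34418) = -3433870/33691 + 3/17209 = -59093367757/579788419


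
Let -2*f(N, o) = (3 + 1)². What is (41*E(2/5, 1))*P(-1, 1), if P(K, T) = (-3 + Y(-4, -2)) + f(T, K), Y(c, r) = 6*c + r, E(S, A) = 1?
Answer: -1517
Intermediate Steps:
Y(c, r) = r + 6*c
f(N, o) = -8 (f(N, o) = -(3 + 1)²/2 = -½*4² = -½*16 = -8)
P(K, T) = -37 (P(K, T) = (-3 + (-2 + 6*(-4))) - 8 = (-3 + (-2 - 24)) - 8 = (-3 - 26) - 8 = -29 - 8 = -37)
(41*E(2/5, 1))*P(-1, 1) = (41*1)*(-37) = 41*(-37) = -1517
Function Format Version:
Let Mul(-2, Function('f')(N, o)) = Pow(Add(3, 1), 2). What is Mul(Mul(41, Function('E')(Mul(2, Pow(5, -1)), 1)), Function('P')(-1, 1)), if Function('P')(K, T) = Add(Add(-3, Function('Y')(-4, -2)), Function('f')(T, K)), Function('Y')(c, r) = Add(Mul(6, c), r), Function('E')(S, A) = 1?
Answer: -1517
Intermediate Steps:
Function('Y')(c, r) = Add(r, Mul(6, c))
Function('f')(N, o) = -8 (Function('f')(N, o) = Mul(Rational(-1, 2), Pow(Add(3, 1), 2)) = Mul(Rational(-1, 2), Pow(4, 2)) = Mul(Rational(-1, 2), 16) = -8)
Function('P')(K, T) = -37 (Function('P')(K, T) = Add(Add(-3, Add(-2, Mul(6, -4))), -8) = Add(Add(-3, Add(-2, -24)), -8) = Add(Add(-3, -26), -8) = Add(-29, -8) = -37)
Mul(Mul(41, Function('E')(Mul(2, Pow(5, -1)), 1)), Function('P')(-1, 1)) = Mul(Mul(41, 1), -37) = Mul(41, -37) = -1517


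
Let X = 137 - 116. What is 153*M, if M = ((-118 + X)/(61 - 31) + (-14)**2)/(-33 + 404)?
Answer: 294933/3710 ≈ 79.497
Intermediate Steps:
X = 21
M = 5783/11130 (M = ((-118 + 21)/(61 - 31) + (-14)**2)/(-33 + 404) = (-97/30 + 196)/371 = (-97*1/30 + 196)*(1/371) = (-97/30 + 196)*(1/371) = (5783/30)*(1/371) = 5783/11130 ≈ 0.51959)
153*M = 153*(5783/11130) = 294933/3710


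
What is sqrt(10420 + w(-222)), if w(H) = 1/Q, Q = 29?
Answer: sqrt(8763249)/29 ≈ 102.08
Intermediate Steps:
w(H) = 1/29
sqrt(10420 + w(-222)) = sqrt(10420 + 1/29) = sqrt(302181/29) = sqrt(8763249)/29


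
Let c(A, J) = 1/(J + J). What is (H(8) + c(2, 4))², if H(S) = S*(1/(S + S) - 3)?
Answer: 34969/64 ≈ 546.39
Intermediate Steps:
c(A, J) = 1/(2*J)
H(S) = S*(-3 + 1/(2*S)) (H(S) = S*(1/(2*S) - 3) = S*(-3 + 1/(2*S)))
(H(8) + c(2, 4))² = ((½ - 3*8) + (½)/4)² = ((½ - 24) + (½)*(¼))² = (-47/2 + ⅛)² = (-187/8)² = 34969/64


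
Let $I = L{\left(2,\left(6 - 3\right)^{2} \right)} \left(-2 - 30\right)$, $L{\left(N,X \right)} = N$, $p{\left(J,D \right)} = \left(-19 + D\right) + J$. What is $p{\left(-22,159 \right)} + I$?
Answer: $54$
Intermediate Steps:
$p{\left(J,D \right)} = -19 + D + J$
$I = -64$ ($I = 2 \left(-2 - 30\right) = 2 \left(-32\right) = -64$)
$p{\left(-22,159 \right)} + I = \left(-19 + 159 - 22\right) - 64 = 118 - 64 = 54$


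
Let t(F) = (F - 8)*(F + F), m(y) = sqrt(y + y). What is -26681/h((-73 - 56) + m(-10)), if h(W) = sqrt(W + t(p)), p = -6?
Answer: -26681/sqrt(39 + 2*I*sqrt(5)) ≈ -4251.5 + 242.96*I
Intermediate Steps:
m(y) = sqrt(2)*sqrt(y) (m(y) = sqrt(2*y) = sqrt(2)*sqrt(y))
t(F) = 2*F*(-8 + F) (t(F) = (-8 + F)*(2*F) = 2*F*(-8 + F))
h(W) = sqrt(168 + W) (h(W) = sqrt(W + 2*(-6)*(-8 - 6)) = sqrt(W + 2*(-6)*(-14)) = sqrt(W + 168) = sqrt(168 + W))
-26681/h((-73 - 56) + m(-10)) = -26681/sqrt(168 + ((-73 - 56) + sqrt(2)*sqrt(-10))) = -26681/sqrt(168 + (-129 + sqrt(2)*(I*sqrt(10)))) = -26681/sqrt(168 + (-129 + 2*I*sqrt(5))) = -26681/sqrt(39 + 2*I*sqrt(5))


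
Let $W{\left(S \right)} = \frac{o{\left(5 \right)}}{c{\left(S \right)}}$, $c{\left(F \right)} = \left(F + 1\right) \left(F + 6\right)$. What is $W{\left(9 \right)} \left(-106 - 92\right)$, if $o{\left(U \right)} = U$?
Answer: $- \frac{33}{5} \approx -6.6$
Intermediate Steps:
$c{\left(F \right)} = \left(1 + F\right) \left(6 + F\right)$
$W{\left(S \right)} = \frac{5}{6 + S^{2} + 7 S}$
$W{\left(9 \right)} \left(-106 - 92\right) = \frac{5}{6 + 9^{2} + 7 \cdot 9} \left(-106 - 92\right) = \frac{5}{6 + 81 + 63} \left(-198\right) = \frac{5}{150} \left(-198\right) = 5 \cdot \frac{1}{150} \left(-198\right) = \frac{1}{30} \left(-198\right) = - \frac{33}{5}$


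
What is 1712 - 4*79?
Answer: 1396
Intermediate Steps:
1712 - 4*79 = 1712 - 316 = 1396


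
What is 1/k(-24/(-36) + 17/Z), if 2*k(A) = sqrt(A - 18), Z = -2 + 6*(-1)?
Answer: -4*I*sqrt(2802)/467 ≈ -0.4534*I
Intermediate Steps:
Z = -8 (Z = -2 - 6 = -8)
k(A) = sqrt(-18 + A)/2 (k(A) = sqrt(A - 18)/2 = sqrt(-18 + A)/2)
1/k(-24/(-36) + 17/Z) = 1/(sqrt(-18 + (-24/(-36) + 17/(-8)))/2) = 1/(sqrt(-18 + (-24*(-1/36) + 17*(-1/8)))/2) = 1/(sqrt(-18 + (2/3 - 17/8))/2) = 1/(sqrt(-18 - 35/24)/2) = 1/(sqrt(-467/24)/2) = 1/((I*sqrt(2802)/12)/2) = 1/(I*sqrt(2802)/24) = -4*I*sqrt(2802)/467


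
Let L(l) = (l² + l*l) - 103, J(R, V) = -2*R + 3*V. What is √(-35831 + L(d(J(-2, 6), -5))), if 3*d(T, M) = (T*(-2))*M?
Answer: I*√226606/3 ≈ 158.68*I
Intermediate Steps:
d(T, M) = -2*M*T/3 (d(T, M) = ((T*(-2))*M)/3 = ((-2*T)*M)/3 = (-2*M*T)/3 = -2*M*T/3)
L(l) = -103 + 2*l² (L(l) = (l² + l²) - 103 = 2*l² - 103 = -103 + 2*l²)
√(-35831 + L(d(J(-2, 6), -5))) = √(-35831 + (-103 + 2*(-⅔*(-5)*(-2*(-2) + 3*6))²)) = √(-35831 + (-103 + 2*(-⅔*(-5)*(4 + 18))²)) = √(-35831 + (-103 + 2*(-⅔*(-5)*22)²)) = √(-35831 + (-103 + 2*(220/3)²)) = √(-35831 + (-103 + 2*(48400/9))) = √(-35831 + (-103 + 96800/9)) = √(-35831 + 95873/9) = √(-226606/9) = I*√226606/3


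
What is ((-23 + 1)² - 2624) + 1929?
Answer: -211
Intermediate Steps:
((-23 + 1)² - 2624) + 1929 = ((-22)² - 2624) + 1929 = (484 - 2624) + 1929 = -2140 + 1929 = -211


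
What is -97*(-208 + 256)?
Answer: -4656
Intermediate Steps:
-97*(-208 + 256) = -97*48 = -4656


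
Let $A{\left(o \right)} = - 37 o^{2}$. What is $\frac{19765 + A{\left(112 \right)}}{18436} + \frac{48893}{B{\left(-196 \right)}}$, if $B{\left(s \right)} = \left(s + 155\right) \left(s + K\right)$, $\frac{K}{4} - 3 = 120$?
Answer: $- \frac{1573545179}{55934824} \approx -28.132$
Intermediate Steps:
$K = 492$ ($K = 12 + 4 \cdot 120 = 12 + 480 = 492$)
$B{\left(s \right)} = \left(155 + s\right) \left(492 + s\right)$ ($B{\left(s \right)} = \left(s + 155\right) \left(s + 492\right) = \left(155 + s\right) \left(492 + s\right)$)
$\frac{19765 + A{\left(112 \right)}}{18436} + \frac{48893}{B{\left(-196 \right)}} = \frac{19765 - 37 \cdot 112^{2}}{18436} + \frac{48893}{76260 + \left(-196\right)^{2} + 647 \left(-196\right)} = \left(19765 - 464128\right) \frac{1}{18436} + \frac{48893}{76260 + 38416 - 126812} = \left(19765 - 464128\right) \frac{1}{18436} + \frac{48893}{-12136} = \left(-444363\right) \frac{1}{18436} + 48893 \left(- \frac{1}{12136}\right) = - \frac{444363}{18436} - \frac{48893}{12136} = - \frac{1573545179}{55934824}$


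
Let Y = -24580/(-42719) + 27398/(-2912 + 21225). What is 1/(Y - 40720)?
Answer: -782313047/31854166725138 ≈ -2.4559e-5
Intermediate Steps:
Y = 1620548702/782313047 (Y = -24580*(-1/42719) + 27398/18313 = 24580/42719 + 27398*(1/18313) = 24580/42719 + 27398/18313 = 1620548702/782313047 ≈ 2.0715)
1/(Y - 40720) = 1/(1620548702/782313047 - 40720) = 1/(-31854166725138/782313047) = -782313047/31854166725138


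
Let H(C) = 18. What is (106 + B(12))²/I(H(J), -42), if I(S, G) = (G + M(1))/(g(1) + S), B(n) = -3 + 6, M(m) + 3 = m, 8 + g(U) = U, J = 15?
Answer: -11881/4 ≈ -2970.3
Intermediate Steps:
g(U) = -8 + U
M(m) = -3 + m
B(n) = 3
I(S, G) = (-2 + G)/(-7 + S) (I(S, G) = (G + (-3 + 1))/((-8 + 1) + S) = (G - 2)/(-7 + S) = (-2 + G)/(-7 + S))
(106 + B(12))²/I(H(J), -42) = (106 + 3)²/(((-2 - 42)/(-7 + 18))) = 109²/((-44/11)) = 11881/(((1/11)*(-44))) = 11881/(-4) = 11881*(-¼) = -11881/4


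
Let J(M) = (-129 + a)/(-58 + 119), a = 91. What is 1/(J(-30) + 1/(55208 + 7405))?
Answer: -3819393/2379233 ≈ -1.6053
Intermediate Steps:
J(M) = -38/61 (J(M) = (-129 + 91)/(-58 + 119) = -38/61)
1/(J(-30) + 1/(55208 + 7405)) = 1/(-38/61 + 1/(55208 + 7405)) = 1/(-38/61 + 1/62613) = 1/(-2379233/3819393) = -3819393/2379233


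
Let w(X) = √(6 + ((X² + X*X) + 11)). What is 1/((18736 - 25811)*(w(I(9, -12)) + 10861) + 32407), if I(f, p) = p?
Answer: -76809168/5899633021886599 + 7075*√305/5899633021886599 ≈ -1.2998e-8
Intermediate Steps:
w(X) = √(17 + 2*X²) (w(X) = √(6 + ((X² + X²) + 11)) = √(6 + (2*X² + 11)) = √(6 + (11 + 2*X²)) = √(17 + 2*X²))
1/((18736 - 25811)*(w(I(9, -12)) + 10861) + 32407) = 1/((18736 - 25811)*(√(17 + 2*(-12)²) + 10861) + 32407) = 1/(-7075*(√(17 + 2*144) + 10861) + 32407) = 1/(-7075*(√(17 + 288) + 10861) + 32407) = 1/(-7075*(√305 + 10861) + 32407) = 1/(-7075*(10861 + √305) + 32407) = 1/((-76841575 - 7075*√305) + 32407) = 1/(-76809168 - 7075*√305)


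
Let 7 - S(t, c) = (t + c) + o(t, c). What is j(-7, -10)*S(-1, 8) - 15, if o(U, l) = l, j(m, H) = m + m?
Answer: 97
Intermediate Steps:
j(m, H) = 2*m
S(t, c) = 7 - t - 2*c (S(t, c) = 7 - ((t + c) + c) = 7 - ((c + t) + c) = 7 - (t + 2*c) = 7 + (-t - 2*c) = 7 - t - 2*c)
j(-7, -10)*S(-1, 8) - 15 = (2*(-7))*(7 - 1*(-1) - 2*8) - 15 = -14*(7 + 1 - 16) - 15 = -14*(-8) - 15 = 112 - 15 = 97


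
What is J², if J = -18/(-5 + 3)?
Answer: 81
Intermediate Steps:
J = 9 (J = -18/(-2) = -½*(-18) = 9)
J² = 9² = 81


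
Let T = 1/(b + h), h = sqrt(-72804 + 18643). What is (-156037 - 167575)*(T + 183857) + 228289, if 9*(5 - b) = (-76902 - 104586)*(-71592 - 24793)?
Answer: -59497185876431044643311219365/999984582389697661 + 85662*I*sqrt(54161)/999984582389697661 ≈ -5.9498e+10 + 1.9936e-11*I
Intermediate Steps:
b = -5830906945/3 (b = 5 - (-76902 - 104586)*(-71592 - 24793)/9 = 5 - (-60496)*(-96385)/3 = 5 - 1/9*17492720880 = 5 - 5830906960/3 = -5830906945/3 ≈ -1.9436e+9)
h = I*sqrt(54161) (h = sqrt(-54161) = I*sqrt(54161) ≈ 232.73*I)
T = 1/(-5830906945/3 + I*sqrt(54161)) ≈ -5.145e-10 - 0.e-16*I
(-156037 - 167575)*(T + 183857) + 228289 = (-156037 - 167575)*((-17492720835/33999475801249720474 - 9*I*sqrt(54161)/33999475801249720474) + 183857) + 228289 = -323612*(6251041622390352364467383/33999475801249720474 - 9*I*sqrt(54161)/33999475801249720474) + 228289 = (-59497414161911373805000551394/999984582389697661 + 85662*I*sqrt(54161)/999984582389697661) + 228289 = -59497185876431044643311219365/999984582389697661 + 85662*I*sqrt(54161)/999984582389697661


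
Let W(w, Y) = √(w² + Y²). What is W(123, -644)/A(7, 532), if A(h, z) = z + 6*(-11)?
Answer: √429865/466 ≈ 1.4070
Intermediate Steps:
A(h, z) = -66 + z (A(h, z) = z - 66 = -66 + z)
W(w, Y) = √(Y² + w²)
W(123, -644)/A(7, 532) = √((-644)² + 123²)/(-66 + 532) = √(414736 + 15129)/466 = √429865*(1/466) = √429865/466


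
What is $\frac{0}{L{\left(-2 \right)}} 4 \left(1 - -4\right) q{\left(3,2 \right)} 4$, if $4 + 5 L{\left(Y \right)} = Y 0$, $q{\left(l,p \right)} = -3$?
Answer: $0$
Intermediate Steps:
$L{\left(Y \right)} = - \frac{4}{5}$ ($L{\left(Y \right)} = - \frac{4}{5} + \frac{Y 0}{5} = - \frac{4}{5} + \frac{1}{5} \cdot 0 = - \frac{4}{5} + 0 = - \frac{4}{5}$)
$\frac{0}{L{\left(-2 \right)}} 4 \left(1 - -4\right) q{\left(3,2 \right)} 4 = \frac{0}{- \frac{4}{5}} \cdot 4 \left(1 - -4\right) \left(-3\right) 4 = 0 \left(- \frac{5}{4}\right) 4 \left(1 + 4\right) \left(-3\right) 4 = 0 \cdot 4 \cdot 5 \left(-3\right) 4 = 0 \left(\left(-15\right) 4\right) = 0 \left(-60\right) = 0$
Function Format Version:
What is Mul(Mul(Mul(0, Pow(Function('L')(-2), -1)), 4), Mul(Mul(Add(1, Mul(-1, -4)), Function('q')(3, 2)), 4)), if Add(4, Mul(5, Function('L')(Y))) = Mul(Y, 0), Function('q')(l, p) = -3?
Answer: 0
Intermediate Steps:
Function('L')(Y) = Rational(-4, 5) (Function('L')(Y) = Add(Rational(-4, 5), Mul(Rational(1, 5), Mul(Y, 0))) = Add(Rational(-4, 5), Mul(Rational(1, 5), 0)) = Add(Rational(-4, 5), 0) = Rational(-4, 5))
Mul(Mul(Mul(0, Pow(Function('L')(-2), -1)), 4), Mul(Mul(Add(1, Mul(-1, -4)), Function('q')(3, 2)), 4)) = Mul(Mul(Mul(0, Pow(Rational(-4, 5), -1)), 4), Mul(Mul(Add(1, Mul(-1, -4)), -3), 4)) = Mul(Mul(Mul(0, Rational(-5, 4)), 4), Mul(Mul(Add(1, 4), -3), 4)) = Mul(Mul(0, 4), Mul(Mul(5, -3), 4)) = Mul(0, Mul(-15, 4)) = Mul(0, -60) = 0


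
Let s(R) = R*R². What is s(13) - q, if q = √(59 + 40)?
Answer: 2197 - 3*√11 ≈ 2187.1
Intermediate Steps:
s(R) = R³
q = 3*√11 (q = √99 = 3*√11 ≈ 9.9499)
s(13) - q = 13³ - 3*√11 = 2197 - 3*√11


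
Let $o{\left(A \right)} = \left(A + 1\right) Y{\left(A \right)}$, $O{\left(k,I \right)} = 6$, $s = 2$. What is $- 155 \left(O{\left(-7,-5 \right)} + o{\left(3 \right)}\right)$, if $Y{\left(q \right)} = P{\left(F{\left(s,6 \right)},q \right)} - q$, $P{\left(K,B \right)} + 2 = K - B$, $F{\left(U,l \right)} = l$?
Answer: $310$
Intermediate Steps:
$P{\left(K,B \right)} = -2 + K - B$ ($P{\left(K,B \right)} = -2 - \left(B - K\right) = -2 + K - B$)
$Y{\left(q \right)} = 4 - 2 q$ ($Y{\left(q \right)} = \left(-2 + 6 - q\right) - q = \left(4 - q\right) - q = 4 - 2 q$)
$o{\left(A \right)} = \left(1 + A\right) \left(4 - 2 A\right)$ ($o{\left(A \right)} = \left(A + 1\right) \left(4 - 2 A\right) = \left(1 + A\right) \left(4 - 2 A\right)$)
$- 155 \left(O{\left(-7,-5 \right)} + o{\left(3 \right)}\right) = - 155 \left(6 + \left(4 - 2 \cdot 3^{2} + 2 \cdot 3\right)\right) = - 155 \left(6 + \left(4 - 18 + 6\right)\right) = - 155 \left(6 - 8\right) = \left(-155\right) \left(-2\right) = 310$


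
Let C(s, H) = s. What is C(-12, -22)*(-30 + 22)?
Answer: 96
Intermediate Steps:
C(-12, -22)*(-30 + 22) = -12*(-30 + 22) = -12*(-8) = 96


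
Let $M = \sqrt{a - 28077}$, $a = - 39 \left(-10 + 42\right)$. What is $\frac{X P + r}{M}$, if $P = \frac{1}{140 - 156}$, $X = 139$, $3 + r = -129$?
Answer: $\frac{2251 i \sqrt{1173}}{93840} \approx 0.82156 i$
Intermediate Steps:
$r = -132$ ($r = -3 - 129 = -132$)
$P = - \frac{1}{16}$ ($P = \frac{1}{-16} = - \frac{1}{16} \approx -0.0625$)
$a = -1248$ ($a = \left(-39\right) 32 = -1248$)
$M = 5 i \sqrt{1173}$ ($M = \sqrt{-1248 - 28077} = \sqrt{-29325} = 5 i \sqrt{1173} \approx 171.25 i$)
$\frac{X P + r}{M} = \frac{139 \left(- \frac{1}{16}\right) - 132}{5 i \sqrt{1173}} = \left(- \frac{139}{16} - 132\right) \left(- \frac{i \sqrt{1173}}{5865}\right) = - \frac{2251 \left(- \frac{i \sqrt{1173}}{5865}\right)}{16} = \frac{2251 i \sqrt{1173}}{93840}$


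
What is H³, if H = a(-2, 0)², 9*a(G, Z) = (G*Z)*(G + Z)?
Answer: 0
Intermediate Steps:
a(G, Z) = G*Z*(G + Z)/9 (a(G, Z) = ((G*Z)*(G + Z))/9 = (G*Z*(G + Z))/9 = G*Z*(G + Z)/9)
H = 0 (H = ((⅑)*(-2)*0*(-2 + 0))² = ((⅑)*(-2)*0*(-2))² = 0² = 0)
H³ = 0³ = 0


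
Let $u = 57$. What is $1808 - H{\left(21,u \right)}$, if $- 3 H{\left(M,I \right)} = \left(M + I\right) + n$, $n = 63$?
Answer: $1855$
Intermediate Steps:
$H{\left(M,I \right)} = -21 - \frac{I}{3} - \frac{M}{3}$ ($H{\left(M,I \right)} = - \frac{\left(M + I\right) + 63}{3} = - \frac{\left(I + M\right) + 63}{3} = - \frac{63 + I + M}{3} = -21 - \frac{I}{3} - \frac{M}{3}$)
$1808 - H{\left(21,u \right)} = 1808 - \left(-21 - 19 - 7\right) = 1808 - -47 = 1808 + 47 = 1855$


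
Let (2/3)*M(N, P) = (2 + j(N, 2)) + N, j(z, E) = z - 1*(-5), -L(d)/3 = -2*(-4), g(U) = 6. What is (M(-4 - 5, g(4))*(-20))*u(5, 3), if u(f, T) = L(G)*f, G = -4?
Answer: -39600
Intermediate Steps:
L(d) = -24 (L(d) = -(-6)*(-4) = -3*8 = -24)
j(z, E) = 5 + z (j(z, E) = z + 5 = 5 + z)
M(N, P) = 21/2 + 3*N (M(N, P) = 3*((2 + (5 + N)) + N)/2 = 3*((7 + N) + N)/2 = 3*(7 + 2*N)/2 = 21/2 + 3*N)
u(f, T) = -24*f
(M(-4 - 5, g(4))*(-20))*u(5, 3) = ((21/2 + 3*(-4 - 5))*(-20))*(-24*5) = ((21/2 + 3*(-9))*(-20))*(-120) = ((21/2 - 27)*(-20))*(-120) = -33/2*(-20)*(-120) = 330*(-120) = -39600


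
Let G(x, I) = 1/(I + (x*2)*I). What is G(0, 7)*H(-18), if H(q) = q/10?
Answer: -9/35 ≈ -0.25714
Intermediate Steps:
H(q) = q/10 (H(q) = q*(⅒) = q/10)
G(x, I) = 1/(I + 2*I*x) (G(x, I) = 1/(I + (2*x)*I) = 1/(I + 2*I*x))
G(0, 7)*H(-18) = (1/(7*(1 + 2*0)))*((⅒)*(-18)) = (1/(7*(1 + 0)))*(-9/5) = ((⅐)/1)*(-9/5) = ((⅐)*1)*(-9/5) = (⅐)*(-9/5) = -9/35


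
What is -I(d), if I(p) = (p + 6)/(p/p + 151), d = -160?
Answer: 77/76 ≈ 1.0132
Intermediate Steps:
I(p) = 3/76 + p/152 (I(p) = (6 + p)/(1 + 151) = (6 + p)/152 = (6 + p)*(1/152) = 3/76 + p/152)
-I(d) = -(3/76 + (1/152)*(-160)) = -(3/76 - 20/19) = -1*(-77/76) = 77/76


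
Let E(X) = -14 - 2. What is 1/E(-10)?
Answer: -1/16 ≈ -0.062500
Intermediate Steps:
E(X) = -16
1/E(-10) = 1/(-16) = -1/16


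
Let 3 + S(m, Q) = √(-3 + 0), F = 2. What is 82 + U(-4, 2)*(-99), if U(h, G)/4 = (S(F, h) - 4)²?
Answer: -18134 + 5544*I*√3 ≈ -18134.0 + 9602.5*I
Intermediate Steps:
S(m, Q) = -3 + I*√3 (S(m, Q) = -3 + √(-3 + 0) = -3 + √(-3) = -3 + I*√3)
U(h, G) = 4*(-7 + I*√3)² (U(h, G) = 4*((-3 + I*√3) - 4)² = 4*(-7 + I*√3)²)
82 + U(-4, 2)*(-99) = 82 + (184 - 56*I*√3)*(-99) = 82 + (-18216 + 5544*I*√3) = -18134 + 5544*I*√3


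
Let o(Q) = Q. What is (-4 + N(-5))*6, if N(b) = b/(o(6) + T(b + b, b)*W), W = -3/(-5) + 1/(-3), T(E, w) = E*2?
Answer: -69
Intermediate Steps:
T(E, w) = 2*E
W = 4/15 (W = -3*(-⅕) + 1*(-⅓) = ⅗ - ⅓ = 4/15 ≈ 0.26667)
N(b) = b/(6 + 16*b/15) (N(b) = b/(6 + (2*(b + b))*(4/15)) = b/(6 + (2*(2*b))*(4/15)) = b/(6 + (4*b)*(4/15)) = b/(6 + 16*b/15))
(-4 + N(-5))*6 = (-4 + (15/2)*(-5)/(45 + 8*(-5)))*6 = (-4 + (15/2)*(-5)/(45 - 40))*6 = (-4 + (15/2)*(-5)/5)*6 = (-4 + (15/2)*(-5)*(⅕))*6 = (-4 - 15/2)*6 = -23/2*6 = -69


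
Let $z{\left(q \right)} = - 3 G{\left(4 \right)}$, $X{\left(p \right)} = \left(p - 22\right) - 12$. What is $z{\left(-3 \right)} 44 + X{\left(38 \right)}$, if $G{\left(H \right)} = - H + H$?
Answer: $4$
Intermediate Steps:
$X{\left(p \right)} = -34 + p$ ($X{\left(p \right)} = \left(-22 + p\right) - 12 = -34 + p$)
$G{\left(H \right)} = 0$
$z{\left(q \right)} = 0$ ($z{\left(q \right)} = \left(-3\right) 0 = 0$)
$z{\left(-3 \right)} 44 + X{\left(38 \right)} = 0 \cdot 44 + \left(-34 + 38\right) = 0 + 4 = 4$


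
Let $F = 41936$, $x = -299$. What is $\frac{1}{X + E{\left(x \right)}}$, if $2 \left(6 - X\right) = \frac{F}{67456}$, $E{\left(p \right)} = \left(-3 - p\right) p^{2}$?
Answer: $\frac{8432}{223133500643} \approx 3.7789 \cdot 10^{-8}$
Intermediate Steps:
$E{\left(p \right)} = p^{2} \left(-3 - p\right)$
$X = \frac{47971}{8432}$ ($X = 6 - \frac{41936 \cdot \frac{1}{67456}}{2} = 6 - \frac{2621}{8432} = \frac{47971}{8432} \approx 5.6892$)
$\frac{1}{X + E{\left(x \right)}} = \frac{1}{\frac{47971}{8432} + \left(-299\right)^{2} \left(-3 - -299\right)} = \frac{1}{\frac{47971}{8432} + 89401 \left(-3 + 299\right)} = \frac{1}{\frac{47971}{8432} + 89401 \cdot 296} = \frac{1}{\frac{47971}{8432} + 26462696} = \frac{1}{\frac{223133500643}{8432}} = \frac{8432}{223133500643}$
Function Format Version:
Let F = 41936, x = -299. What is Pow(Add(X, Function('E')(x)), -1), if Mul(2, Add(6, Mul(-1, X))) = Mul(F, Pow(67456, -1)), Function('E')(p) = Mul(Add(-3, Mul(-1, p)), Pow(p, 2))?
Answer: Rational(8432, 223133500643) ≈ 3.7789e-8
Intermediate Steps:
Function('E')(p) = Mul(Pow(p, 2), Add(-3, Mul(-1, p)))
X = Rational(47971, 8432) (X = Add(6, Mul(Rational(-1, 2), Mul(41936, Pow(67456, -1)))) = Add(6, Mul(Rational(-1, 2), Mul(41936, Rational(1, 67456)))) = Add(6, Mul(Rational(-1, 2), Rational(2621, 4216))) = Add(6, Rational(-2621, 8432)) = Rational(47971, 8432) ≈ 5.6892)
Pow(Add(X, Function('E')(x)), -1) = Pow(Add(Rational(47971, 8432), Mul(Pow(-299, 2), Add(-3, Mul(-1, -299)))), -1) = Pow(Add(Rational(47971, 8432), Mul(89401, Add(-3, 299))), -1) = Pow(Add(Rational(47971, 8432), Mul(89401, 296)), -1) = Pow(Add(Rational(47971, 8432), 26462696), -1) = Pow(Rational(223133500643, 8432), -1) = Rational(8432, 223133500643)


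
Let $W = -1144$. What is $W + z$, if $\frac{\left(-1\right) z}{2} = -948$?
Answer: $752$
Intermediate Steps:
$z = 1896$ ($z = \left(-2\right) \left(-948\right) = 1896$)
$W + z = -1144 + 1896 = 752$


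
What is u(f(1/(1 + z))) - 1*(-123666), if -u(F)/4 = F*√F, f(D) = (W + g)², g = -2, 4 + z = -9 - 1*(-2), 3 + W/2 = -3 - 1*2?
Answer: 100338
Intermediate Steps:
W = -16 (W = -6 + 2*(-3 - 1*2) = -6 + 2*(-3 - 2) = -6 + 2*(-5) = -6 - 10 = -16)
z = -11 (z = -4 + (-9 - 1*(-2)) = -4 + (-9 + 2) = -4 - 7 = -11)
f(D) = 324 (f(D) = (-16 - 2)² = (-18)² = 324)
u(F) = -4*F^(3/2) (u(F) = -4*F*√F = -4*F^(3/2))
u(f(1/(1 + z))) - 1*(-123666) = -4*324^(3/2) - 1*(-123666) = -4*5832 + 123666 = -23328 + 123666 = 100338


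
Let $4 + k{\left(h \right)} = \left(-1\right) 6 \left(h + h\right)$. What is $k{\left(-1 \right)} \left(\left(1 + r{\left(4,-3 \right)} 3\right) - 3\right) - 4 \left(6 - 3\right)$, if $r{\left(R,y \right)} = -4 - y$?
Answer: $-52$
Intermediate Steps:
$k{\left(h \right)} = -4 - 12 h$ ($k{\left(h \right)} = -4 + \left(-1\right) 6 \left(h + h\right) = -4 - 6 \cdot 2 h = -4 - 12 h$)
$k{\left(-1 \right)} \left(\left(1 + r{\left(4,-3 \right)} 3\right) - 3\right) - 4 \left(6 - 3\right) = \left(-4 - -12\right) \left(\left(1 + \left(-4 - -3\right) 3\right) - 3\right) - 4 \left(6 - 3\right) = \left(-4 + 12\right) \left(\left(1 + \left(-4 + 3\right) 3\right) - 3\right) - 12 = 8 \left(\left(1 - 3\right) - 3\right) - 12 = 8 \left(-2 - 3\right) - 12 = 8 \left(-5\right) - 12 = -40 - 12 = -52$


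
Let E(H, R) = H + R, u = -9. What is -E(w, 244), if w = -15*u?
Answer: -379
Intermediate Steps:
w = 135 (w = -15*(-9) = 135)
-E(w, 244) = -(135 + 244) = -1*379 = -379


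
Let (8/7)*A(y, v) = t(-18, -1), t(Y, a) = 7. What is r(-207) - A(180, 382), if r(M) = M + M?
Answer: -3361/8 ≈ -420.13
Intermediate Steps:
A(y, v) = 49/8 (A(y, v) = (7/8)*7 = 49/8)
r(M) = 2*M
r(-207) - A(180, 382) = 2*(-207) - 1*49/8 = -414 - 49/8 = -3361/8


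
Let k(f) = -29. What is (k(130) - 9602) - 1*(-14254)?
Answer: 4623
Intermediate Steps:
(k(130) - 9602) - 1*(-14254) = (-29 - 9602) - 1*(-14254) = -9631 + 14254 = 4623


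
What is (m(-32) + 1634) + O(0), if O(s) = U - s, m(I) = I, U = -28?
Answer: 1574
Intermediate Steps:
O(s) = -28 - s
(m(-32) + 1634) + O(0) = (-32 + 1634) + (-28 - 1*0) = 1602 + (-28 + 0) = 1602 - 28 = 1574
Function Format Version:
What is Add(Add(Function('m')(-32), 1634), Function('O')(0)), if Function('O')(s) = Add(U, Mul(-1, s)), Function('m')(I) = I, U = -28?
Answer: 1574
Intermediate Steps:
Function('O')(s) = Add(-28, Mul(-1, s))
Add(Add(Function('m')(-32), 1634), Function('O')(0)) = Add(Add(-32, 1634), Add(-28, Mul(-1, 0))) = Add(1602, Add(-28, 0)) = Add(1602, -28) = 1574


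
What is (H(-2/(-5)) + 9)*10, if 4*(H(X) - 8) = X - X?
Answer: 170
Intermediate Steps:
H(X) = 8 (H(X) = 8 + (X - X)/4 = 8 + (1/4)*0 = 8 + 0 = 8)
(H(-2/(-5)) + 9)*10 = (8 + 9)*10 = 17*10 = 170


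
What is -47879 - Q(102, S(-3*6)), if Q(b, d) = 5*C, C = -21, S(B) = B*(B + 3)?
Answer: -47774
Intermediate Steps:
S(B) = B*(3 + B)
Q(b, d) = -105 (Q(b, d) = 5*(-21) = -105)
-47879 - Q(102, S(-3*6)) = -47879 - 1*(-105) = -47879 + 105 = -47774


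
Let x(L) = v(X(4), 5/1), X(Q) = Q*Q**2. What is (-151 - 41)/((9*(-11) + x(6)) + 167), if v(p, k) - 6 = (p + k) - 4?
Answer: -192/139 ≈ -1.3813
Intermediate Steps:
X(Q) = Q**3
v(p, k) = 2 + k + p (v(p, k) = 6 + ((p + k) - 4) = 6 + ((k + p) - 4) = 6 + (-4 + k + p) = 2 + k + p)
x(L) = 71 (x(L) = 2 + 5/1 + 4**3 = 2 + 5*1 + 64 = 2 + 5 + 64 = 71)
(-151 - 41)/((9*(-11) + x(6)) + 167) = (-151 - 41)/((9*(-11) + 71) + 167) = -192/((-99 + 71) + 167) = -192/(-28 + 167) = -192/139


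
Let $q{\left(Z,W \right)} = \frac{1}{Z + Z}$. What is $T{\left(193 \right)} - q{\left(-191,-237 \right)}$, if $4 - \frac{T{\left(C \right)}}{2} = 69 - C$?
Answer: $\frac{97793}{382} \approx 256.0$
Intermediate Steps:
$q{\left(Z,W \right)} = \frac{1}{2 Z}$
$T{\left(C \right)} = -130 + 2 C$ ($T{\left(C \right)} = 8 - 2 \left(69 - C\right) = 8 + \left(-138 + 2 C\right) = -130 + 2 C$)
$T{\left(193 \right)} - q{\left(-191,-237 \right)} = \left(-130 + 2 \cdot 193\right) - \frac{1}{2 \left(-191\right)} = \left(-130 + 386\right) - \frac{1}{2} \left(- \frac{1}{191}\right) = 256 - - \frac{1}{382} = 256 + \frac{1}{382} = \frac{97793}{382}$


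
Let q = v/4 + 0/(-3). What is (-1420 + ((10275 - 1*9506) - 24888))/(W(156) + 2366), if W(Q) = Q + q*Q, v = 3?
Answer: -25539/2639 ≈ -9.6775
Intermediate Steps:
q = 3/4 (q = 3/4 + 0/(-3) = 3*(1/4) + 0*(-1/3) = 3/4 + 0 = 3/4 ≈ 0.75000)
W(Q) = 7*Q/4 (W(Q) = Q + 3*Q/4 = 7*Q/4)
(-1420 + ((10275 - 1*9506) - 24888))/(W(156) + 2366) = (-1420 + ((10275 - 1*9506) - 24888))/((7/4)*156 + 2366) = (-1420 + ((10275 - 9506) - 24888))/(273 + 2366) = (-1420 + (769 - 24888))/2639 = (-1420 - 24119)*(1/2639) = -25539*1/2639 = -25539/2639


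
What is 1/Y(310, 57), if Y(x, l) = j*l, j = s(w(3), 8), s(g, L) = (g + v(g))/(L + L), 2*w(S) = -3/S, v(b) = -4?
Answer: -32/513 ≈ -0.062378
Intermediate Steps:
w(S) = -3/(2*S) (w(S) = (-3/S)/2 = -3/(2*S))
s(g, L) = (-4 + g)/(2*L) (s(g, L) = (g - 4)/(L + L) = (-4 + g)/((2*L)) = (-4 + g)*(1/(2*L)) = (-4 + g)/(2*L))
j = -9/32 (j = (½)*(-4 - 3/2/3)/8 = (½)*(⅛)*(-4 - 3/2*⅓) = (½)*(⅛)*(-4 - ½) = (½)*(⅛)*(-9/2) = -9/32 ≈ -0.28125)
Y(x, l) = -9*l/32
1/Y(310, 57) = 1/(-9/32*57) = 1/(-513/32) = -32/513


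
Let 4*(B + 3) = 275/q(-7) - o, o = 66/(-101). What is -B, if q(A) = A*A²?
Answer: 420853/138572 ≈ 3.0371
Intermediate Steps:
q(A) = A³
o = -66/101 (o = 66*(-1/101) = -66/101 ≈ -0.65347)
B = -420853/138572 (B = -3 + (275/((-7)³) - 1*(-66/101))/4 = -3 + (275/(-343) + 66/101)/4 = -3 + (275*(-1/343) + 66/101)/4 = -3 + (-275/343 + 66/101)/4 = -3 + (¼)*(-5137/34643) = -3 - 5137/138572 = -420853/138572 ≈ -3.0371)
-B = -1*(-420853/138572) = 420853/138572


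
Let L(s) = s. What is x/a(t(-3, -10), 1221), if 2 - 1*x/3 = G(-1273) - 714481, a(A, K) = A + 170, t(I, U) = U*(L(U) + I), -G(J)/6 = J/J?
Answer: 714489/100 ≈ 7144.9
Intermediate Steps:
G(J) = -6 (G(J) = -6*J/J = -6*1 = -6)
t(I, U) = U*(I + U) (t(I, U) = U*(U + I) = U*(I + U))
a(A, K) = 170 + A
x = 2143467 (x = 6 - 3*(-6 - 714481) = 6 - 3*(-714487) = 6 + 2143461 = 2143467)
x/a(t(-3, -10), 1221) = 2143467/(170 - 10*(-3 - 10)) = 2143467/(170 - 10*(-13)) = 2143467/(170 + 130) = 2143467/300 = 2143467*(1/300) = 714489/100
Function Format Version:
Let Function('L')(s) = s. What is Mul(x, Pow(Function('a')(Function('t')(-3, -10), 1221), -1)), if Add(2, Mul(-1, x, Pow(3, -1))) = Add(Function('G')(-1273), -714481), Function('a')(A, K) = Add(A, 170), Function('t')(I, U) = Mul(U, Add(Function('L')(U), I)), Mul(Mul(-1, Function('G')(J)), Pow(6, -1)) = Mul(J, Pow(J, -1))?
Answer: Rational(714489, 100) ≈ 7144.9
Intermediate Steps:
Function('G')(J) = -6 (Function('G')(J) = Mul(-6, Mul(J, Pow(J, -1))) = Mul(-6, 1) = -6)
Function('t')(I, U) = Mul(U, Add(I, U)) (Function('t')(I, U) = Mul(U, Add(U, I)) = Mul(U, Add(I, U)))
Function('a')(A, K) = Add(170, A)
x = 2143467 (x = Add(6, Mul(-3, Add(-6, -714481))) = Add(6, Mul(-3, -714487)) = Add(6, 2143461) = 2143467)
Mul(x, Pow(Function('a')(Function('t')(-3, -10), 1221), -1)) = Mul(2143467, Pow(Add(170, Mul(-10, Add(-3, -10))), -1)) = Mul(2143467, Pow(Add(170, Mul(-10, -13)), -1)) = Mul(2143467, Pow(Add(170, 130), -1)) = Mul(2143467, Pow(300, -1)) = Mul(2143467, Rational(1, 300)) = Rational(714489, 100)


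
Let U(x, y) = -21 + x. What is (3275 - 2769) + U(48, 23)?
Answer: 533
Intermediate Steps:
(3275 - 2769) + U(48, 23) = (3275 - 2769) + (-21 + 48) = 506 + 27 = 533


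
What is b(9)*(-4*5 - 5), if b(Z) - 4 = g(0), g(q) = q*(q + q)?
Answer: -100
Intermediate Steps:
g(q) = 2*q² (g(q) = q*(2*q) = 2*q²)
b(Z) = 4 (b(Z) = 4 + 2*0² = 4 + 2*0 = 4 + 0 = 4)
b(9)*(-4*5 - 5) = 4*(-4*5 - 5) = 4*(-20 - 5) = 4*(-25) = -100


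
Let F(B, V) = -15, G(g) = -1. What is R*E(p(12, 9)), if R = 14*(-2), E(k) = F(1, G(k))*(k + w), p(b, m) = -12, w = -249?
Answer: -109620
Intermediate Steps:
E(k) = 3735 - 15*k (E(k) = -15*(k - 249) = -15*(-249 + k) = 3735 - 15*k)
R = -28
R*E(p(12, 9)) = -28*(3735 - 15*(-12)) = -28*(3735 + 180) = -28*3915 = -109620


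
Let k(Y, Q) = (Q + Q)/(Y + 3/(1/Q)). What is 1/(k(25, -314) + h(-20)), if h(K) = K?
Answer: -917/17712 ≈ -0.051773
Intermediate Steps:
k(Y, Q) = 2*Q/(Y + 3*Q) (k(Y, Q) = (2*Q)/(Y + 3*Q) = 2*Q/(Y + 3*Q))
1/(k(25, -314) + h(-20)) = 1/(2*(-314)/(25 + 3*(-314)) - 20) = 1/(2*(-314)/(25 - 942) - 20) = 1/(2*(-314)/(-917) - 20) = 1/(2*(-314)*(-1/917) - 20) = 1/(628/917 - 20) = 1/(-17712/917) = -917/17712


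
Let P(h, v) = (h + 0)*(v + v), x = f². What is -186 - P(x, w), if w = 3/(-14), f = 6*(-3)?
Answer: -330/7 ≈ -47.143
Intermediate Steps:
f = -18
x = 324 (x = (-18)² = 324)
w = -3/14 (w = 3*(-1/14) = -3/14 ≈ -0.21429)
P(h, v) = 2*h*v (P(h, v) = h*(2*v) = 2*h*v)
-186 - P(x, w) = -186 - 2*324*(-3)/14 = -186 - 1*(-972/7) = -186 + 972/7 = -330/7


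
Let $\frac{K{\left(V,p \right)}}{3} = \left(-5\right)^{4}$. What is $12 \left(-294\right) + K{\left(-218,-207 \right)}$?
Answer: $-1653$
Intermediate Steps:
$K{\left(V,p \right)} = 1875$ ($K{\left(V,p \right)} = 3 \left(-5\right)^{4} = 3 \cdot 625 = 1875$)
$12 \left(-294\right) + K{\left(-218,-207 \right)} = 12 \left(-294\right) + 1875 = -3528 + 1875 = -1653$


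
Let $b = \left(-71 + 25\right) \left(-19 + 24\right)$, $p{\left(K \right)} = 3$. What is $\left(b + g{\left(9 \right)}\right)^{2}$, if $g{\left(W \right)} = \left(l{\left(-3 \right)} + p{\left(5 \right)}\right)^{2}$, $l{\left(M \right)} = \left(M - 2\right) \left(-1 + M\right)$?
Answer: $89401$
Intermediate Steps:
$l{\left(M \right)} = \left(-1 + M\right) \left(-2 + M\right)$ ($l{\left(M \right)} = \left(-2 + M\right) \left(-1 + M\right) = \left(-1 + M\right) \left(-2 + M\right)$)
$g{\left(W \right)} = 529$ ($g{\left(W \right)} = \left(\left(2 + \left(-3\right)^{2} - -9\right) + 3\right)^{2} = \left(\left(2 + 9 + 9\right) + 3\right)^{2} = \left(20 + 3\right)^{2} = 23^{2} = 529$)
$b = -230$ ($b = \left(-46\right) 5 = -230$)
$\left(b + g{\left(9 \right)}\right)^{2} = \left(-230 + 529\right)^{2} = 299^{2} = 89401$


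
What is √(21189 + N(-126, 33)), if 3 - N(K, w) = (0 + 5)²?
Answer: √21167 ≈ 145.49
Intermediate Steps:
N(K, w) = -22 (N(K, w) = 3 - (0 + 5)² = 3 - 1*5² = 3 - 1*25 = 3 - 25 = -22)
√(21189 + N(-126, 33)) = √(21189 - 22) = √21167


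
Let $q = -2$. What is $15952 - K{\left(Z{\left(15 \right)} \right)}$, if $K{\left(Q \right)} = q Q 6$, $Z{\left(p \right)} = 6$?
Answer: $16024$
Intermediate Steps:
$K{\left(Q \right)} = - 12 Q$ ($K{\left(Q \right)} = - 2 Q 6 = - 12 Q$)
$15952 - K{\left(Z{\left(15 \right)} \right)} = 15952 - \left(-12\right) 6 = 15952 - -72 = 15952 + 72 = 16024$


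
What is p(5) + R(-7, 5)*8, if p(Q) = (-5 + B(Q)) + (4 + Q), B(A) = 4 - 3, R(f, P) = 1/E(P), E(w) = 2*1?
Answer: 9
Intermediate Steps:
E(w) = 2
R(f, P) = 1/2
B(A) = 1
p(Q) = Q (p(Q) = (-5 + 1) + (4 + Q) = -4 + (4 + Q) = Q)
p(5) + R(-7, 5)*8 = 5 + (1/2)*8 = 5 + 4 = 9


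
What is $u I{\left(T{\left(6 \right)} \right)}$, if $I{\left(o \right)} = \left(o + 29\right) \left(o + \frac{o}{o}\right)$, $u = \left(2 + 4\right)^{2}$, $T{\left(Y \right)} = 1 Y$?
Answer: $8820$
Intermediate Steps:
$T{\left(Y \right)} = Y$
$u = 36$ ($u = 6^{2} = 36$)
$I{\left(o \right)} = \left(1 + o\right) \left(29 + o\right)$ ($I{\left(o \right)} = \left(29 + o\right) \left(o + 1\right) = \left(29 + o\right) \left(1 + o\right) = \left(1 + o\right) \left(29 + o\right)$)
$u I{\left(T{\left(6 \right)} \right)} = 36 \left(29 + 6^{2} + 30 \cdot 6\right) = 36 \left(29 + 36 + 180\right) = 36 \cdot 245 = 8820$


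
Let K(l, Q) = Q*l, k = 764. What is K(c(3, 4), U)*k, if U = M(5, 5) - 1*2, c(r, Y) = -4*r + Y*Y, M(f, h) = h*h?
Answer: 70288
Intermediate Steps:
M(f, h) = h²
c(r, Y) = Y² - 4*r (c(r, Y) = -4*r + Y² = Y² - 4*r)
U = 23 (U = 5² - 1*2 = 25 - 2 = 23)
K(c(3, 4), U)*k = (23*(4² - 4*3))*764 = (23*(16 - 12))*764 = (23*4)*764 = 92*764 = 70288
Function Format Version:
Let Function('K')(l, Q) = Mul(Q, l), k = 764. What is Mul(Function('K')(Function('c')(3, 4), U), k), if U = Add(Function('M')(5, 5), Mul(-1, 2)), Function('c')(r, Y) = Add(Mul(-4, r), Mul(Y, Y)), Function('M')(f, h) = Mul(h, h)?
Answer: 70288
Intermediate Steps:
Function('M')(f, h) = Pow(h, 2)
Function('c')(r, Y) = Add(Pow(Y, 2), Mul(-4, r)) (Function('c')(r, Y) = Add(Mul(-4, r), Pow(Y, 2)) = Add(Pow(Y, 2), Mul(-4, r)))
U = 23 (U = Add(Pow(5, 2), Mul(-1, 2)) = Add(25, -2) = 23)
Mul(Function('K')(Function('c')(3, 4), U), k) = Mul(Mul(23, Add(Pow(4, 2), Mul(-4, 3))), 764) = Mul(Mul(23, Add(16, -12)), 764) = Mul(Mul(23, 4), 764) = Mul(92, 764) = 70288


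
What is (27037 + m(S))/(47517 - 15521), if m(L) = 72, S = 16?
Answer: 27109/31996 ≈ 0.84726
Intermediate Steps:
(27037 + m(S))/(47517 - 15521) = (27037 + 72)/(47517 - 15521) = 27109/31996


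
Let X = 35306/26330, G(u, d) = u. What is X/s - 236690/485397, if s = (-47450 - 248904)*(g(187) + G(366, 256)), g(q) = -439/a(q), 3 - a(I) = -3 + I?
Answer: -61580006866217883121/126286492205084067450 ≈ -0.48762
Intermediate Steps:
a(I) = 6 - I (a(I) = 3 - (-3 + I) = 3 + (3 - I) = 6 - I)
g(q) = -439/(6 - q)
X = 17653/13165 (X = 35306*(1/26330) = 17653/13165 ≈ 1.3409)
s = -19762366490/181 (s = (-47450 - 248904)*(439/(-6 + 187) + 366) = -296354*(439/181 + 366) = -296354*66685/181 = -19762366490/181 ≈ -1.0918e+8)
X/s - 236690/485397 = 17653/(13165*(-19762366490/181)) - 236690/485397 = (17653/13165)*(-181/19762366490) - 236690*1/485397 = -3195193/260171554840850 - 236690/485397 = -61580006866217883121/126286492205084067450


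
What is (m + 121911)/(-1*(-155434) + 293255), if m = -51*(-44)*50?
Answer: 78037/149563 ≈ 0.52177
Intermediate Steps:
m = 112200 (m = 2244*50 = 112200)
(m + 121911)/(-1*(-155434) + 293255) = (112200 + 121911)/(-1*(-155434) + 293255) = 234111/(155434 + 293255) = 234111/448689 = 234111*(1/448689) = 78037/149563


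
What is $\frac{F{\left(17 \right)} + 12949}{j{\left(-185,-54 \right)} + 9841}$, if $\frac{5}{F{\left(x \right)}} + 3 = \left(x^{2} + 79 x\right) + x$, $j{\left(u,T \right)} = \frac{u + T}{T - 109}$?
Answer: $\frac{3474191617}{2640714012} \approx 1.3156$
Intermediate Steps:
$j{\left(u,T \right)} = \frac{T + u}{-109 + T}$
$F{\left(x \right)} = \frac{5}{-3 + x^{2} + 80 x}$ ($F{\left(x \right)} = \frac{5}{-3 + \left(\left(x^{2} + 79 x\right) + x\right)} = \frac{5}{-3 + \left(x^{2} + 80 x\right)} = \frac{5}{-3 + x^{2} + 80 x}$)
$\frac{F{\left(17 \right)} + 12949}{j{\left(-185,-54 \right)} + 9841} = \frac{\frac{5}{-3 + 17^{2} + 80 \cdot 17} + 12949}{\frac{-54 - 185}{-109 - 54} + 9841} = \frac{\frac{5}{-3 + 289 + 1360} + 12949}{\frac{1}{-163} \left(-239\right) + 9841} = \frac{\frac{5}{1646} + 12949}{\left(- \frac{1}{163}\right) \left(-239\right) + 9841} = \frac{5 \cdot \frac{1}{1646} + 12949}{\frac{239}{163} + 9841} = \frac{\frac{5}{1646} + 12949}{\frac{1604322}{163}} = \frac{21314059}{1646} \cdot \frac{163}{1604322} = \frac{3474191617}{2640714012}$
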